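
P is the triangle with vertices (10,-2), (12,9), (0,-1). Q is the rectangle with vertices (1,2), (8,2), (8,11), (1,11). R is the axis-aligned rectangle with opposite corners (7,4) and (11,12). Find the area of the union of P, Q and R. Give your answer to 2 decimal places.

127.18

By inclusion–exclusion:
Individual areas: |P| = 56, |Q| = 63, |R| = 32.
|P∩Q| = 8.0667.
|P∩R| = 10.
|Q∩R|: x∈[7,8], y∈[4,11] → 1·7 = 7.
|P∩Q∩R| = 1.25.
|P ∪ Q ∪ R| = 151 − 25.0667 + 1.25 = 127.18.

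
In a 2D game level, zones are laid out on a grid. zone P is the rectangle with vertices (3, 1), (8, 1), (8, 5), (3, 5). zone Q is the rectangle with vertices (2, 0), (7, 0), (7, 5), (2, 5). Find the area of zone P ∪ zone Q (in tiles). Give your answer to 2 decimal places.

By inclusion–exclusion:
Individual areas: |zone P| = 20, |zone Q| = 25.
|zone P∩zone Q|: x∈[3,7], y∈[1,5] → 4·4 = 16.
|zone P ∪ zone Q| = 45 − 16 = 29.00.

29.00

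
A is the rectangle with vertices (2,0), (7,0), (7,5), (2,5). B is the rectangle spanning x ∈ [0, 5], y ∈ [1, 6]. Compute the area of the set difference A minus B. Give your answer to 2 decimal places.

13.00

|A∩B|: x∈[2,5], y∈[1,5] → 3·4 = 12.
|A| = 25.
|A ∖ B| = |A| − |A∩B| = 25 − 12 = 13.00.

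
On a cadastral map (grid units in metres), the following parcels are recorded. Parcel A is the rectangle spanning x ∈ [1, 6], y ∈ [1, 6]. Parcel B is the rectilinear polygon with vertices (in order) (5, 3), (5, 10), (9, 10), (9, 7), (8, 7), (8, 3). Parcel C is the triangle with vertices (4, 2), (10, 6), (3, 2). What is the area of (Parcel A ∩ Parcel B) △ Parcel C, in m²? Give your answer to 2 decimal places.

4.31

|Parcel A ∩ Parcel B| = 3.
|(Parcel A ∩ Parcel B) ∩ Parcel C| = 0.3452.
|(Parcel A ∩ Parcel B) △ Parcel C| = 3 + 2 − 0.6905 = 4.31.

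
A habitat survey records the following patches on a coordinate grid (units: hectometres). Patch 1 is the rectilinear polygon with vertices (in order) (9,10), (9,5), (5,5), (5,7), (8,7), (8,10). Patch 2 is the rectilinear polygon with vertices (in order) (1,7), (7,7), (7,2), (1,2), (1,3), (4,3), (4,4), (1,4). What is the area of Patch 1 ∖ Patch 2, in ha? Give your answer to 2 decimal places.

7.00

|Patch 1| = 11, |Patch 1∩Patch 2| = 4.
|Patch 1 ∖ Patch 2| = |Patch 1| − |Patch 1∩Patch 2| = 11 − 4 = 7.00.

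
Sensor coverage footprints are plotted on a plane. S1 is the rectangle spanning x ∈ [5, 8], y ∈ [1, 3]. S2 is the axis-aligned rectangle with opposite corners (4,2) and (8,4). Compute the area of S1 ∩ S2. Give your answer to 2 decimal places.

|S1∩S2|: x∈[5,8], y∈[2,3] → 3·1 = 3.

3.00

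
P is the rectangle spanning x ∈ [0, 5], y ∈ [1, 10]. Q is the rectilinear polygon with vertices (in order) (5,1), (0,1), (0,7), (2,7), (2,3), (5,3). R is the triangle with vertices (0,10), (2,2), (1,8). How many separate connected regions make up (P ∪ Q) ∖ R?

1

(P ∪ Q) ∖ R is a single connected region.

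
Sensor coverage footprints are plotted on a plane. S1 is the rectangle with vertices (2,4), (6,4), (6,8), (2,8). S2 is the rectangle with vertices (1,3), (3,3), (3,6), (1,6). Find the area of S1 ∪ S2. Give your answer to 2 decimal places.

By inclusion–exclusion:
Individual areas: |S1| = 16, |S2| = 6.
|S1∩S2|: x∈[2,3], y∈[4,6] → 1·2 = 2.
|S1 ∪ S2| = 22 − 2 = 20.00.

20.00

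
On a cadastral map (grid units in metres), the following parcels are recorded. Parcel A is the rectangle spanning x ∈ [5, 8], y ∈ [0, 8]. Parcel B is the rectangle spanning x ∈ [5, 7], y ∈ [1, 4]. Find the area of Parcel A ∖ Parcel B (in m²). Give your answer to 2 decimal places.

|Parcel A∩Parcel B|: x∈[5,7], y∈[1,4] → 2·3 = 6.
|Parcel A| = 24.
|Parcel A ∖ Parcel B| = |Parcel A| − |Parcel A∩Parcel B| = 24 − 6 = 18.00.

18.00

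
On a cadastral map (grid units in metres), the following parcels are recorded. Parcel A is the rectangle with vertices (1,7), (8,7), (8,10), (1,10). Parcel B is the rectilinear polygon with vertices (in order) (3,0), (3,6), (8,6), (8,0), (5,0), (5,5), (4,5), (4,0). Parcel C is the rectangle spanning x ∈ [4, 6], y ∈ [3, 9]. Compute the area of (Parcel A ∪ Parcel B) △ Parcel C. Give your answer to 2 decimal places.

42.00

|Parcel A ∪ Parcel B| = 46.
|(Parcel A ∪ Parcel B) ∩ Parcel C| = 8.
|(Parcel A ∪ Parcel B) △ Parcel C| = 46 + 12 − 16 = 42.00.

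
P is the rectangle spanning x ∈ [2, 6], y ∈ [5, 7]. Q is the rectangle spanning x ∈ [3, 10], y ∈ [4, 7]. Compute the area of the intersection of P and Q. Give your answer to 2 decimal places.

6.00

|P∩Q|: x∈[3,6], y∈[5,7] → 3·2 = 6.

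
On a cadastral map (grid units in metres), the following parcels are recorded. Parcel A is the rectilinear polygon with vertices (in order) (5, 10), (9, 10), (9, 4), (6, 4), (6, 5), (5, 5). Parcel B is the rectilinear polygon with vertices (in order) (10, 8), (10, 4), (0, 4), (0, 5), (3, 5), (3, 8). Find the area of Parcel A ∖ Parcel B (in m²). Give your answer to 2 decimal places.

|Parcel A| = 23, |Parcel A∩Parcel B| = 15.
|Parcel A ∖ Parcel B| = |Parcel A| − |Parcel A∩Parcel B| = 23 − 15 = 8.00.

8.00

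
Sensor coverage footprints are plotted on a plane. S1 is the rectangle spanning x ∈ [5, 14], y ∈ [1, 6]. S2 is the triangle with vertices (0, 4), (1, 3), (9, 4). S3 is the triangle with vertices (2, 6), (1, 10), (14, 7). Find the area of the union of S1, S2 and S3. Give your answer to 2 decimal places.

73.00

By inclusion–exclusion:
Individual areas: |S1| = 45, |S2| = 4.5, |S3| = 24.5.
|S1∩S2| = 1.
|S1∩S3| = 0.
|S2∩S3| = 0.
|S1∩S2∩S3| = 0.
|S1 ∪ S2 ∪ S3| = 74 − 1 + 0 = 73.00.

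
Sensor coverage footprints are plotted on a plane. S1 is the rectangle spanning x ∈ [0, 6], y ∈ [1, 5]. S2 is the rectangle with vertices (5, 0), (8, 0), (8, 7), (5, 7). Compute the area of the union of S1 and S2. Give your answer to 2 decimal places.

By inclusion–exclusion:
Individual areas: |S1| = 24, |S2| = 21.
|S1∩S2|: x∈[5,6], y∈[1,5] → 1·4 = 4.
|S1 ∪ S2| = 45 − 4 = 41.00.

41.00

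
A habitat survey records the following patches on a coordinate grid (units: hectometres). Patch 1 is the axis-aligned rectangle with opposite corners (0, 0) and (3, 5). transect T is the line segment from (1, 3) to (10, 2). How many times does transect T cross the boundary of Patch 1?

The segment meets the boundary at (3,2.778).

1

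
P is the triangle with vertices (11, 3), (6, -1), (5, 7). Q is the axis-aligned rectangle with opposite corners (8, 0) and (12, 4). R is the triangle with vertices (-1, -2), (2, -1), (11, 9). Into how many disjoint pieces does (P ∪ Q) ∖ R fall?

2

(P ∪ Q) ∖ R splits into 2 disjoint pieces (area 27.2201, area 3.1815).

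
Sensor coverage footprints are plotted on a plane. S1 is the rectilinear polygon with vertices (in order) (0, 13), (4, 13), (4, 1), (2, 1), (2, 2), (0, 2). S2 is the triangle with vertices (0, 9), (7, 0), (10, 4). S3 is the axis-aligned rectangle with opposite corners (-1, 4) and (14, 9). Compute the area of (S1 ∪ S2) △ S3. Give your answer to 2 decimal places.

|S1 ∪ S2| = 67.2143.
|(S1 ∪ S2) ∩ S3| = 29.
|(S1 ∪ S2) △ S3| = 67.2143 + 75 − 58 = 84.21.

84.21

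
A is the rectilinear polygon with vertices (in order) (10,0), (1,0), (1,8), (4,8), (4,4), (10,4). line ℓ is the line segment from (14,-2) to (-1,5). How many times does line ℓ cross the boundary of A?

2

The segment meets the boundary at (1,4.067), (9.714,0).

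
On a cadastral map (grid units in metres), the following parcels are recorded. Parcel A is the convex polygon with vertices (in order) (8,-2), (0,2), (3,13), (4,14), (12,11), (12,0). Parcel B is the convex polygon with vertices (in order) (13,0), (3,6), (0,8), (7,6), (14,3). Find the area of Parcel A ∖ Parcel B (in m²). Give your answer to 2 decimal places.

117.46

|Parcel A| = 140, |Parcel A∩Parcel B| = 22.5425.
|Parcel A ∖ Parcel B| = |Parcel A| − |Parcel A∩Parcel B| = 140 − 22.5425 = 117.46.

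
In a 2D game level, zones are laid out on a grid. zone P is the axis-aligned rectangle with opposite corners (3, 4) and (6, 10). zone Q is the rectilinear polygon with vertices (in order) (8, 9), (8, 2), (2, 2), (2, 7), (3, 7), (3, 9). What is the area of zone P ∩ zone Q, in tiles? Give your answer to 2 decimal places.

15.00

The intersection is the polygon with vertices (6,4), (3,4), (3,7), (3,9), (6,9).
By the shoelace formula its area is 15.00.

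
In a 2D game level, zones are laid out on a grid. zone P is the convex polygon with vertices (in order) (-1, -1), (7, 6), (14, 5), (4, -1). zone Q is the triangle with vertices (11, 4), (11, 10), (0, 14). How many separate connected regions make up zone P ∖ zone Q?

zone P ∖ zone Q is a single connected region.

1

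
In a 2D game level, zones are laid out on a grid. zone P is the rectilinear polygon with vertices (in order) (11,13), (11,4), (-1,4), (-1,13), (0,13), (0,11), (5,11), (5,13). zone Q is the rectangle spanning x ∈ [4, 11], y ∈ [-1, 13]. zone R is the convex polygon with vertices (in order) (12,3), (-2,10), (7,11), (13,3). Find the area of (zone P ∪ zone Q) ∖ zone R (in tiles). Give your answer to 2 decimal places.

95.22

|zone P ∪ zone Q| = 135.
|(zone P ∪ zone Q) ∩ zone R| = 39.7778.
|(zone P ∪ zone Q) ∖ zone R| = 135 − 39.7778 = 95.22.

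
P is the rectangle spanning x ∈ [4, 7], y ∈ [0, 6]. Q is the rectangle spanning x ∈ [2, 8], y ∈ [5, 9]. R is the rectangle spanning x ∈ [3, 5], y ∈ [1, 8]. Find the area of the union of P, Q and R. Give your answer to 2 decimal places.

By inclusion–exclusion:
Individual areas: |P| = 18, |Q| = 24, |R| = 14.
|P∩Q|: x∈[4,7], y∈[5,6] → 3·1 = 3.
|P∩R|: x∈[4,5], y∈[1,6] → 1·5 = 5.
|Q∩R|: x∈[3,5], y∈[5,8] → 2·3 = 6.
|P∩Q∩R| = 1.
|P ∪ Q ∪ R| = 56 − 14 + 1 = 43.00.

43.00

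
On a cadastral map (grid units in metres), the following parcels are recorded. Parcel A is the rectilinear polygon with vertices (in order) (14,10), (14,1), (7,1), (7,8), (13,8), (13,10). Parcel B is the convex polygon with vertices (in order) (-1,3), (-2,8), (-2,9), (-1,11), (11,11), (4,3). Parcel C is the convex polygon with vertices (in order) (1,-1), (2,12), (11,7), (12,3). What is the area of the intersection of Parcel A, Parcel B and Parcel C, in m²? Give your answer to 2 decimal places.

1.08

The intersection is the polygon with vertices (8.375,8), (7,6.429), (7,8).
By the shoelace formula its area is 1.08.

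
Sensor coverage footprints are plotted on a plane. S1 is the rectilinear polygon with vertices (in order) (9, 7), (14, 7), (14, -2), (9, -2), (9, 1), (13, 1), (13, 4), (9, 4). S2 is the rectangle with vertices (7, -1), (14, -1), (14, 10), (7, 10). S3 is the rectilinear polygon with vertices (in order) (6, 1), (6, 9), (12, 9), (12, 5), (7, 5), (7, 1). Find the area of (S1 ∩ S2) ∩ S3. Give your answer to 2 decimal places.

6.00

The region (S1 ∩ S2) ∩ S3 is the polygon with vertices (9,7), (12,7), (12,5), (9,5).
By the shoelace formula its area is 6.00.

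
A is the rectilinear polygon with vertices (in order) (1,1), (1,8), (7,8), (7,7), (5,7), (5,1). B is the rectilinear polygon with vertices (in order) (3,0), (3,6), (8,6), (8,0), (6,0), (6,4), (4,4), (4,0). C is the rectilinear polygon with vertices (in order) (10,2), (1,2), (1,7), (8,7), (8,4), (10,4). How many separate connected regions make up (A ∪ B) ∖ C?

3

(A ∪ B) ∖ C splits into 3 disjoint pieces (area 6, area 4, area 5).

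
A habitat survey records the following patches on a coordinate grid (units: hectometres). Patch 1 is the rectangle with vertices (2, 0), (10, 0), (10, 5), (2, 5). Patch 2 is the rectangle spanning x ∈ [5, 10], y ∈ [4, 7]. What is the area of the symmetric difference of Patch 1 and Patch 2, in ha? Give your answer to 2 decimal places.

45.00

|Patch 1∩Patch 2|: x∈[5,10], y∈[4,5] → 5·1 = 5.
|Patch 1 △ Patch 2| = |Patch 1| + |Patch 2| − 2·|Patch 1∩Patch 2| = 40 + 15 − 10 = 45.00.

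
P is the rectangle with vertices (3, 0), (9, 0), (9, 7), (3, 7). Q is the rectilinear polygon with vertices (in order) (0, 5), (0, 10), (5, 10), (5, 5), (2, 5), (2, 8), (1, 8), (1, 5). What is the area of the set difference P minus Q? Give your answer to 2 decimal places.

|P| = 42, |P∩Q| = 4.
|P ∖ Q| = |P| − |P∩Q| = 42 − 4 = 38.00.

38.00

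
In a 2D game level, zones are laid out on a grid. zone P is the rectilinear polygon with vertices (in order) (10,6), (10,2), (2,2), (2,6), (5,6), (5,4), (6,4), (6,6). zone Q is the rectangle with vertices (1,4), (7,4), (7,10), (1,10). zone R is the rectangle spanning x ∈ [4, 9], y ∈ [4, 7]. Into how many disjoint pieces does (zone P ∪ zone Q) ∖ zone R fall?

1

(zone P ∪ zone Q) ∖ zone R is a single connected region.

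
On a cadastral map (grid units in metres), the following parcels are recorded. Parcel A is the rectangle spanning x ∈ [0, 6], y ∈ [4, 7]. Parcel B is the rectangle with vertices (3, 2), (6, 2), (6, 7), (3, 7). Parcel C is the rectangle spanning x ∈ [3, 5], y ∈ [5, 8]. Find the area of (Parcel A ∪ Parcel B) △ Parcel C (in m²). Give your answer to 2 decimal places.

22.00

|Parcel A ∪ Parcel B| = 24.
|(Parcel A ∪ Parcel B) ∩ Parcel C| = 4.
|(Parcel A ∪ Parcel B) △ Parcel C| = 24 + 6 − 8 = 22.00.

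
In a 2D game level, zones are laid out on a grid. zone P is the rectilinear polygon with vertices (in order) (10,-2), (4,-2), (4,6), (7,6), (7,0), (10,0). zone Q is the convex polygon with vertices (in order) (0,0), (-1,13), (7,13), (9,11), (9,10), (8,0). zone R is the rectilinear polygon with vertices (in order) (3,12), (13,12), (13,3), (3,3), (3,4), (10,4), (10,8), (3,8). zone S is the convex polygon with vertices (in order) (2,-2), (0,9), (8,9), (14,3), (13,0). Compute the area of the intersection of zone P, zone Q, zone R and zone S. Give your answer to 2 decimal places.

The intersection is the polygon with vertices (4,3), (4,4), (7,4), (7,3).
By the shoelace formula its area is 3.00.

3.00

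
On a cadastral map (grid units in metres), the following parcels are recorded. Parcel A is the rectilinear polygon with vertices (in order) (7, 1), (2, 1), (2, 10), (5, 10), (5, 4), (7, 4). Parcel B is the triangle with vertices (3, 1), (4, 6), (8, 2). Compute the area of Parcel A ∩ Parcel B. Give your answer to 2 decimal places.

10.90

The intersection is the polygon with vertices (5,4), (6,4), (7,3), (7,1.8), (3,1), (4,6), (5,5).
By the shoelace formula its area is 10.90.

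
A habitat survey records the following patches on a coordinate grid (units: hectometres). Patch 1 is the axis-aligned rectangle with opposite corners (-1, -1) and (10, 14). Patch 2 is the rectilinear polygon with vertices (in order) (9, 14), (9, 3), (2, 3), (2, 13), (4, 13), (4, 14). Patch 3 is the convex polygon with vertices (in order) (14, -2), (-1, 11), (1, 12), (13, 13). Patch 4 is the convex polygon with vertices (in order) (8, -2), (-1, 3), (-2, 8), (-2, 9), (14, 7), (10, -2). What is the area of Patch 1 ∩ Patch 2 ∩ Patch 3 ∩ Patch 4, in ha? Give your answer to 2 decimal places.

The intersection is the polygon with vertices (8.231,3), (2,8.4), (2,8.5), (9,7.625), (9,3).
By the shoelace formula its area is 18.61.

18.61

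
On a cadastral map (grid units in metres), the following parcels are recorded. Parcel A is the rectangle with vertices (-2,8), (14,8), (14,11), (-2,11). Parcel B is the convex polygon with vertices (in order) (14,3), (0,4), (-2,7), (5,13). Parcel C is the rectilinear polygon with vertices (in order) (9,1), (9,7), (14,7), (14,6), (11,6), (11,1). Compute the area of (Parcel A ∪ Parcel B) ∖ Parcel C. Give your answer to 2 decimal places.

|Parcel A ∪ Parcel B| = 108.3.
|(Parcel A ∪ Parcel B) ∩ Parcel C| = 7.2786.
|(Parcel A ∪ Parcel B) ∖ Parcel C| = 108.3 − 7.2786 = 101.02.

101.02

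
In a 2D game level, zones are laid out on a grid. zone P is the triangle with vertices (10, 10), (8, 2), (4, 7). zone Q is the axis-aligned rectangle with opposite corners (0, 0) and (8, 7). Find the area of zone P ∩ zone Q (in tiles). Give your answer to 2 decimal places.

The intersection is the polygon with vertices (4,7), (8,7), (8,2).
By the shoelace formula its area is 10.00.

10.00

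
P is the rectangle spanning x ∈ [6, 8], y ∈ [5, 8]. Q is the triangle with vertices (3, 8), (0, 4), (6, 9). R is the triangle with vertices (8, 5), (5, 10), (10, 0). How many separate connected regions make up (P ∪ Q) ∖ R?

4

(P ∪ Q) ∖ R splits into 4 disjoint pieces (area 2.25, area 2.7, area 0.0222, area 4.4622).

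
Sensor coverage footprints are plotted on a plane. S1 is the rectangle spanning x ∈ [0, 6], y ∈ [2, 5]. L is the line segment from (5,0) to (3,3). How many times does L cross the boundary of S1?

1

The segment meets the boundary at (3.667,2).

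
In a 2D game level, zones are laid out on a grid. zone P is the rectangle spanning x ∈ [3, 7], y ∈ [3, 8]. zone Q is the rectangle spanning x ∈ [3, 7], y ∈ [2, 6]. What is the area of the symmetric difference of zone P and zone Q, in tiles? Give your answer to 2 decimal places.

12.00

|zone P∩zone Q|: x∈[3,7], y∈[3,6] → 4·3 = 12.
|zone P △ zone Q| = |zone P| + |zone Q| − 2·|zone P∩zone Q| = 20 + 16 − 24 = 12.00.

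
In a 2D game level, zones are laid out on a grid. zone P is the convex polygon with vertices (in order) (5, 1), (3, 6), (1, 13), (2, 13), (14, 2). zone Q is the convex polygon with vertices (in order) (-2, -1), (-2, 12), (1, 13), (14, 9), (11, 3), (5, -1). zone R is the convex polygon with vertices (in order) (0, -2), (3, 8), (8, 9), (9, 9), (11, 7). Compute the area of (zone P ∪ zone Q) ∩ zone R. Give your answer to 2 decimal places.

The region (zone P ∪ zone Q) ∩ zone R is the polygon with vertices (0.3,-1), (3,8), (8,9), (9,9), (11,7), (1.222,-1).
By the shoelace formula its area is 48.54.

48.54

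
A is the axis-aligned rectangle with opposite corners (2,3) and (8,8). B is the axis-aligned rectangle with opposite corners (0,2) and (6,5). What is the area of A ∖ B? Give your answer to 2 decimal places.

|A∩B|: x∈[2,6], y∈[3,5] → 4·2 = 8.
|A| = 30.
|A ∖ B| = |A| − |A∩B| = 30 − 8 = 22.00.

22.00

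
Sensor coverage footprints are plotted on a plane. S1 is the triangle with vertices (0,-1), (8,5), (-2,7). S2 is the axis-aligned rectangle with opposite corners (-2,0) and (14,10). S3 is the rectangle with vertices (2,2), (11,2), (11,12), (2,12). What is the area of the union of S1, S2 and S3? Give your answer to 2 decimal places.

By inclusion–exclusion:
Individual areas: |S1| = 38, |S2| = 160, |S3| = 90.
|S1∩S2| = 37.2083.
|S1∩S3| = 15.6.
|S2∩S3|: x∈[2,11], y∈[2,10] → 9·8 = 72.
|S1∩S2∩S3| = 15.6.
|S1 ∪ S2 ∪ S3| = 288 − 124.8083 + 15.6 = 178.79.

178.79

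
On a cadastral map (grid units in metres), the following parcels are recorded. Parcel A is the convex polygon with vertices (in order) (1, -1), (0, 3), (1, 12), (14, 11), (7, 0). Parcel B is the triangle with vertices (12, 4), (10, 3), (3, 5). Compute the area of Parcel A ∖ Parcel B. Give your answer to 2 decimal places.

|Parcel A| = 120.5, |Parcel A∩Parcel B| = 3.5585.
|Parcel A ∖ Parcel B| = |Parcel A| − |Parcel A∩Parcel B| = 120.5 − 3.5585 = 116.94.

116.94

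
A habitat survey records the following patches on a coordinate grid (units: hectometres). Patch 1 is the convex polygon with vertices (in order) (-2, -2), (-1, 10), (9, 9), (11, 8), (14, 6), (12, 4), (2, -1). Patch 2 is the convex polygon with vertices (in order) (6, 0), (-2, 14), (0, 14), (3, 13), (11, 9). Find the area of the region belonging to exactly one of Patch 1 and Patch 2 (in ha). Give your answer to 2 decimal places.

100.46

|Patch 1| = 118, |Patch 2| = 78, |Patch 1∩Patch 2| = 47.7696.
|Patch 1 △ Patch 2| = |Patch 1| + |Patch 2| − 2·|Patch 1∩Patch 2| = 118 + 78 − 95.5393 = 100.46.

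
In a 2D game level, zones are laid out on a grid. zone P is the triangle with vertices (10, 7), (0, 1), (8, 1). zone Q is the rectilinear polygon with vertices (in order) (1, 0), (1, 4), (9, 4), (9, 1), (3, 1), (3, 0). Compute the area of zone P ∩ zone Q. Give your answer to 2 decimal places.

17.70

The intersection is the polygon with vertices (5,4), (9,4), (8,1), (3,1), (1,1), (1,1.6).
By the shoelace formula its area is 17.70.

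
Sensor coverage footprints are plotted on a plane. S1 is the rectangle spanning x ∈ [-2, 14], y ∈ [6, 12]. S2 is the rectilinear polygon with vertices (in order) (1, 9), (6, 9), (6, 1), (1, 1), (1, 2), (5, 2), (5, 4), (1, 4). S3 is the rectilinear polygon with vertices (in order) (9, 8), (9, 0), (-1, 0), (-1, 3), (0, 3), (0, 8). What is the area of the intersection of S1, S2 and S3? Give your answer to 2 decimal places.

The intersection is the polygon with vertices (1,8), (6,8), (6,6), (1,6).
By the shoelace formula its area is 10.00.

10.00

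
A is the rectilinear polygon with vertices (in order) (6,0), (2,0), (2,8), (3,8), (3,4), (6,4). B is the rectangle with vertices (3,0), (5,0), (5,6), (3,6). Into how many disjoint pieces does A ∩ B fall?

A ∩ B is a single connected region.

1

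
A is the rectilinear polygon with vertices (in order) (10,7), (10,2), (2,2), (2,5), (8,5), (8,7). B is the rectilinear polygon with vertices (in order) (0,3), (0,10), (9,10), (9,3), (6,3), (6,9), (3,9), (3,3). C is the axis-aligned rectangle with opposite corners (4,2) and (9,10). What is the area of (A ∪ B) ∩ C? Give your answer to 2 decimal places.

|A ∪ B| = 63.
|(A ∪ B) ∩ C| = 32.00.

32.00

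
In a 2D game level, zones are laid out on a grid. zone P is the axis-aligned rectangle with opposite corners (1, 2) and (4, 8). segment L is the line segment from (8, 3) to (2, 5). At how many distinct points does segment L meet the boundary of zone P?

The segment meets the boundary at (4,4.333).

1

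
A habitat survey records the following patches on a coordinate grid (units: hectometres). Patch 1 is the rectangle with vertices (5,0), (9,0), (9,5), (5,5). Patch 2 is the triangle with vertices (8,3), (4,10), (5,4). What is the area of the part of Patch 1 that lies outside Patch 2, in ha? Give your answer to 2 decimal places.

16.64

|Patch 1| = 20, |Patch 1∩Patch 2| = 3.3571.
|Patch 1 ∖ Patch 2| = |Patch 1| − |Patch 1∩Patch 2| = 20 − 3.3571 = 16.64.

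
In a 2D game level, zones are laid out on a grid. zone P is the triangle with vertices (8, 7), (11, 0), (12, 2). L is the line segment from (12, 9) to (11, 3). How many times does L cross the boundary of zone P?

The segment meets the boundary at (11.034,3.207).

1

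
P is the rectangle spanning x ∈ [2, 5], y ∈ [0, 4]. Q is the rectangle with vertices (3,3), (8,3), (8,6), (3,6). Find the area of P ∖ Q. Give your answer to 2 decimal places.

10.00

|P∩Q|: x∈[3,5], y∈[3,4] → 2·1 = 2.
|P| = 12.
|P ∖ Q| = |P| − |P∩Q| = 12 − 2 = 10.00.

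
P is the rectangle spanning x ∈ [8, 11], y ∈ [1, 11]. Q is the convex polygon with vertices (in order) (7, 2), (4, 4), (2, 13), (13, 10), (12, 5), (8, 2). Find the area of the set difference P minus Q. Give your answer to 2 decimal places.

6.75

|P| = 30, |P∩Q| = 23.2462.
|P ∖ Q| = |P| − |P∩Q| = 30 − 23.2462 = 6.75.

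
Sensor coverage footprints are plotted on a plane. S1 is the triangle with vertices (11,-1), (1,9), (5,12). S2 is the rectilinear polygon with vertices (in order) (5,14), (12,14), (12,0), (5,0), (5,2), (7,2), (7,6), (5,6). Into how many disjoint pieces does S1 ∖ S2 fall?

S1 ∖ S2 splits into 2 disjoint pieces (area 0.2692, area 18).

2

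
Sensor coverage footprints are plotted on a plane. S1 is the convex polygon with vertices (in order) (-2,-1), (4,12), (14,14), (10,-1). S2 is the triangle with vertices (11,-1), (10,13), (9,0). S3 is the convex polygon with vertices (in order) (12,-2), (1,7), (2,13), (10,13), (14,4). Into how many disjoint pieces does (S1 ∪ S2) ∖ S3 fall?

2

(S1 ∪ S2) ∖ S3 splits into 2 disjoint pieces (area 12.1667, area 48.2954).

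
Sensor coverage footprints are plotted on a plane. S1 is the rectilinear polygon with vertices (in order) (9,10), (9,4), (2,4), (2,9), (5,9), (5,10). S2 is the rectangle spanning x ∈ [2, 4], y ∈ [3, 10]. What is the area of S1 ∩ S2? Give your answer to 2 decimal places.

10.00

The intersection is the polygon with vertices (2,4), (2,9), (4,9), (4,4).
By the shoelace formula its area is 10.00.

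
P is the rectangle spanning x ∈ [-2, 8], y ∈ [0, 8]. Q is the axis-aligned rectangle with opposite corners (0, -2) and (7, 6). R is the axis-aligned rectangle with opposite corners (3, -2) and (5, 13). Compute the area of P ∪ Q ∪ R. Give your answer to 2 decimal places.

104.00

By inclusion–exclusion:
Individual areas: |P| = 80, |Q| = 56, |R| = 30.
|P∩Q|: x∈[0,7], y∈[0,6] → 7·6 = 42.
|P∩R|: x∈[3,5], y∈[0,8] → 2·8 = 16.
|Q∩R|: x∈[3,5], y∈[-2,6] → 2·8 = 16.
|P∩Q∩R| = 12.
|P ∪ Q ∪ R| = 166 − 74 + 12 = 104.00.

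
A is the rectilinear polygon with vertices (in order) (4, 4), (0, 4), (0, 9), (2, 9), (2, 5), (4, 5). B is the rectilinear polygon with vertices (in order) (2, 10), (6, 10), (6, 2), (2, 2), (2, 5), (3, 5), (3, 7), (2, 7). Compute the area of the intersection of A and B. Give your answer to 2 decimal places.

2.00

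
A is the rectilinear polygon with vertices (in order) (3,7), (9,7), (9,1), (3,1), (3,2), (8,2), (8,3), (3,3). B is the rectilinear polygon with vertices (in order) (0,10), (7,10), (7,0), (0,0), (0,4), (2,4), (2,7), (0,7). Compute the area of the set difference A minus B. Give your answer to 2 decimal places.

11.00

|A| = 31, |A∩B| = 20.
|A ∖ B| = |A| − |A∩B| = 31 − 20 = 11.00.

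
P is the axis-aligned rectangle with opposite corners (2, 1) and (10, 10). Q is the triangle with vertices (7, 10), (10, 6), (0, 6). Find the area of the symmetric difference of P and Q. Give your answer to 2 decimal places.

54.29

|P| = 72, |Q| = 20, |P∩Q| = 18.8571.
|P △ Q| = |P| + |Q| − 2·|P∩Q| = 72 + 20 − 37.7143 = 54.29.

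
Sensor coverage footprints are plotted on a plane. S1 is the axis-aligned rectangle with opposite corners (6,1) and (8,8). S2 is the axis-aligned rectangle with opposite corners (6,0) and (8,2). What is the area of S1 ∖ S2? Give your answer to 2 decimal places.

12.00

|S1∩S2|: x∈[6,8], y∈[1,2] → 2·1 = 2.
|S1| = 14.
|S1 ∖ S2| = |S1| − |S1∩S2| = 14 − 2 = 12.00.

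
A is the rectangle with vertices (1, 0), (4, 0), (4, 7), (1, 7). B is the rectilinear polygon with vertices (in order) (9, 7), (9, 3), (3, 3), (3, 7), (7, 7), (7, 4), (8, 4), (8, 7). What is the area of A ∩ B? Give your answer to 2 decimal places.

4.00

The intersection is the polygon with vertices (4,3), (3,3), (3,7), (4,7).
By the shoelace formula its area is 4.00.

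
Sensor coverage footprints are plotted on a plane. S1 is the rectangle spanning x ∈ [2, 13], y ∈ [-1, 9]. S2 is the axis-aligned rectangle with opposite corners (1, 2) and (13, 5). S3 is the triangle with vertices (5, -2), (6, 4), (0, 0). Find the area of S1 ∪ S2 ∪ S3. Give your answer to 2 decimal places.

By inclusion–exclusion:
Individual areas: |S1| = 110, |S2| = 36, |S3| = 16.
|S1∩S2|: x∈[2,13], y∈[2,5] → 11·3 = 33.
|S1∩S3| = 12.5333.
|S2∩S3| = 2.6667.
|S1∩S2∩S3| = 2.6667.
|S1 ∪ S2 ∪ S3| = 162 − 48.2 + 2.6667 = 116.47.

116.47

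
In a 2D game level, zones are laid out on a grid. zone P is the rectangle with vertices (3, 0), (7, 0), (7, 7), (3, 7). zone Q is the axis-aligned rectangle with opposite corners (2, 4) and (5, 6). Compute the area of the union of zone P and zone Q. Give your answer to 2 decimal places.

30.00

By inclusion–exclusion:
Individual areas: |zone P| = 28, |zone Q| = 6.
|zone P∩zone Q|: x∈[3,5], y∈[4,6] → 2·2 = 4.
|zone P ∪ zone Q| = 34 − 4 = 30.00.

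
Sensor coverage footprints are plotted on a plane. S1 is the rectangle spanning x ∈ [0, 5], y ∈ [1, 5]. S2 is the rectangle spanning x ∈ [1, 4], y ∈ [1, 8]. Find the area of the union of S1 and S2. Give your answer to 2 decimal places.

29.00

By inclusion–exclusion:
Individual areas: |S1| = 20, |S2| = 21.
|S1∩S2|: x∈[1,4], y∈[1,5] → 3·4 = 12.
|S1 ∪ S2| = 41 − 12 = 29.00.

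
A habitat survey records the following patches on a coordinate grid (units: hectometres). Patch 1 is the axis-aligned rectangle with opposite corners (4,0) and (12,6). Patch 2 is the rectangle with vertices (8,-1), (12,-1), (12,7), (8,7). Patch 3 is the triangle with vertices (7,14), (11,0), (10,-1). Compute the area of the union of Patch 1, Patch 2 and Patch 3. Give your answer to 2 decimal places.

By inclusion–exclusion:
Individual areas: |Patch 1| = 48, |Patch 2| = 32, |Patch 3| = 9.
|Patch 1∩Patch 2|: x∈[8,12], y∈[0,6] → 4·6 = 24.
|Patch 1∩Patch 3| = 5.6571.
|Patch 2∩Patch 3| = 6.9.
|Patch 1∩Patch 2∩Patch 3| = 5.6571.
|Patch 1 ∪ Patch 2 ∪ Patch 3| = 89 − 36.5571 + 5.6571 = 58.10.

58.10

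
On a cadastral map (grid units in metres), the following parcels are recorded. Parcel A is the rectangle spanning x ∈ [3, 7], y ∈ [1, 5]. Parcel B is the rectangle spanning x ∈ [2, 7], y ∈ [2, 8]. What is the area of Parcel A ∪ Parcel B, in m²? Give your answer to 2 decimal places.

By inclusion–exclusion:
Individual areas: |Parcel A| = 16, |Parcel B| = 30.
|Parcel A∩Parcel B|: x∈[3,7], y∈[2,5] → 4·3 = 12.
|Parcel A ∪ Parcel B| = 46 − 12 = 34.00.

34.00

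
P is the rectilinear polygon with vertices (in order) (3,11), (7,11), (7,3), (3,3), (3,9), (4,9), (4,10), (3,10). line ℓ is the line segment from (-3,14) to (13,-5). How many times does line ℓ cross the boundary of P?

2

The segment meets the boundary at (6.263,3), (3,6.875).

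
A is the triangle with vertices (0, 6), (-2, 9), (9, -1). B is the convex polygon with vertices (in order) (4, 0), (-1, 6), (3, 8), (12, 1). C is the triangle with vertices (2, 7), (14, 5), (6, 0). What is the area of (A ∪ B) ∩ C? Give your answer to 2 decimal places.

The region (A ∪ B) ∩ C is the polygon with vertices (10.04,2.525), (6.5,0.312), (5.867,0.233), (2,7), (4.909,6.515).
By the shoelace formula its area is 23.67.

23.67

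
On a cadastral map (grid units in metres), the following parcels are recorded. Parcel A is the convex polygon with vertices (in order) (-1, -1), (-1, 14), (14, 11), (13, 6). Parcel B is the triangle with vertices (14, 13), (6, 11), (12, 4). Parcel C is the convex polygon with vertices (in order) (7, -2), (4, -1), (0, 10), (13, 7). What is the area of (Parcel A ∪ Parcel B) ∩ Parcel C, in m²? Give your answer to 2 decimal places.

57.54

The region (Parcel A ∪ Parcel B) ∩ Parcel C is the polygon with vertices (11.1,5.05), (3.231,1.115), (0,10), (13,7), (11.438,4.656).
By the shoelace formula its area is 57.54.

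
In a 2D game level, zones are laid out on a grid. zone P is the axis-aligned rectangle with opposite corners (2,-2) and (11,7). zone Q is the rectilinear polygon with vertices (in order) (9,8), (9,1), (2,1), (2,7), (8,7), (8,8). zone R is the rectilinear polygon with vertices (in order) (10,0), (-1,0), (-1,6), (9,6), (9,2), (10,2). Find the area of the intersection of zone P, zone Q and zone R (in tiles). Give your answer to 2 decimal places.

35.00

The intersection is the polygon with vertices (9,2), (9,1), (2,1), (2,6), (9,6).
By the shoelace formula its area is 35.00.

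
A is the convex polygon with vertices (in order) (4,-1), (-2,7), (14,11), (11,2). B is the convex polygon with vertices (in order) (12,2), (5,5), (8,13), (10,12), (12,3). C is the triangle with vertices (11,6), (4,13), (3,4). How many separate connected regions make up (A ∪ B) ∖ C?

1

(A ∪ B) ∖ C is a single connected region.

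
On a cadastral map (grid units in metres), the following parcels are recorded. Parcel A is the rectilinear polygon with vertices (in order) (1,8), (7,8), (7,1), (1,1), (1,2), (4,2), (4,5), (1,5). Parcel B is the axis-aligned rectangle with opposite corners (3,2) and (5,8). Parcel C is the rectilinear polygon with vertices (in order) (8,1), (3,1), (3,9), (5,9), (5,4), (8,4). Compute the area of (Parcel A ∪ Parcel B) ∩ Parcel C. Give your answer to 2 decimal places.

The region (Parcel A ∪ Parcel B) ∩ Parcel C is the polygon with vertices (5,8), (5,4), (7,4), (7,1), (3,1), (3,2), (3,5), (3,8).
By the shoelace formula its area is 20.00.

20.00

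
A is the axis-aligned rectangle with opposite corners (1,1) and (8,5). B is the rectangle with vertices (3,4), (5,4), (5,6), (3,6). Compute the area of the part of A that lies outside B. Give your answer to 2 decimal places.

26.00

|A∩B|: x∈[3,5], y∈[4,5] → 2·1 = 2.
|A| = 28.
|A ∖ B| = |A| − |A∩B| = 28 − 2 = 26.00.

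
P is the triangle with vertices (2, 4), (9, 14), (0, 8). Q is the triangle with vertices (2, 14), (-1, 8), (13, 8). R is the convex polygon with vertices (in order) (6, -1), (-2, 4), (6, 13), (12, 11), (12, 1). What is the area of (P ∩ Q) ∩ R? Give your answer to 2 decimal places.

The region (P ∩ Q) ∩ R is the polygon with vertices (1.556,8), (3.818,10.546), (5.85,11.9), (7.066,11.237), (4.8,8).
By the shoelace formula its area is 10.10.

10.10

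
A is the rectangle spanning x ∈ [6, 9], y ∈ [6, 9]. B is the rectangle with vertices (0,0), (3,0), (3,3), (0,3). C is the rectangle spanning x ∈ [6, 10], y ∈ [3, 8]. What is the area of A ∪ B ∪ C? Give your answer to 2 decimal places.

32.00

By inclusion–exclusion:
Individual areas: |A| = 9, |B| = 9, |C| = 20.
|A∩B| = 0 (no overlap).
|A∩C|: x∈[6,9], y∈[6,8] → 3·2 = 6.
|B∩C| = 0 (no overlap).
|A∩B∩C| = 0.
|A ∪ B ∪ C| = 38 − 6 + 0 = 32.00.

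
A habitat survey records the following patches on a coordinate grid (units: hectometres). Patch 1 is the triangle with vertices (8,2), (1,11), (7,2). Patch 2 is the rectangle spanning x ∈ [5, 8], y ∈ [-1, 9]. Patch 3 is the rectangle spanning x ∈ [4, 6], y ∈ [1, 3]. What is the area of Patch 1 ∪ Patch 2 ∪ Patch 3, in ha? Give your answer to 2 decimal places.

33.71

By inclusion–exclusion:
Individual areas: |Patch 1| = 4.5, |Patch 2| = 30, |Patch 3| = 4.
|Patch 1∩Patch 2| = 2.7857.
|Patch 1∩Patch 3| = 0.
|Patch 2∩Patch 3|: x∈[5,6], y∈[1,3] → 1·2 = 2.
|Patch 1∩Patch 2∩Patch 3| = 0.
|Patch 1 ∪ Patch 2 ∪ Patch 3| = 38.5 − 4.7857 + 0 = 33.71.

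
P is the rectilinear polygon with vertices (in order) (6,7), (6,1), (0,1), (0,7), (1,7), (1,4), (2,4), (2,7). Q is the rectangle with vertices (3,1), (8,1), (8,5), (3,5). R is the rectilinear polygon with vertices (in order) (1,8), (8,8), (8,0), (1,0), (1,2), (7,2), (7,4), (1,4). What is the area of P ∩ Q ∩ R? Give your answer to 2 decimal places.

6.00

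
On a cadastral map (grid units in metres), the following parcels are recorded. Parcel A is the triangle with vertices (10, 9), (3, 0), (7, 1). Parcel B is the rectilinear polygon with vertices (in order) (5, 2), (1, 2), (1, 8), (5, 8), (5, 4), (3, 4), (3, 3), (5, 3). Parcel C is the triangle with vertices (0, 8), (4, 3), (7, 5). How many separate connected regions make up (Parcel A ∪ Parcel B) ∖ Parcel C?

2

(Parcel A ∪ Parcel B) ∖ Parcel C splits into 2 disjoint pieces (area 23.3875, area 5.1429).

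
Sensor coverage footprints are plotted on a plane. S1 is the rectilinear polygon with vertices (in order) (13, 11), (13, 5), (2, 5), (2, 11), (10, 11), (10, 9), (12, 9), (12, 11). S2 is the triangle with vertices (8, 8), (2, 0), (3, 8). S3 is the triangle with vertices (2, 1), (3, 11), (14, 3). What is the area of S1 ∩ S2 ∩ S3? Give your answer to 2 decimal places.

12.01

The intersection is the polygon with vertices (3,8), (7.125,8), (7.691,7.588), (5.75,5), (2.625,5).
By the shoelace formula its area is 12.01.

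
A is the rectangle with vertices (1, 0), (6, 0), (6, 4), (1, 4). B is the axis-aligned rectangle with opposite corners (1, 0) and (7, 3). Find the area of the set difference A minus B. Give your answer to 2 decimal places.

5.00

|A∩B|: x∈[1,6], y∈[0,3] → 5·3 = 15.
|A| = 20.
|A ∖ B| = |A| − |A∩B| = 20 − 15 = 5.00.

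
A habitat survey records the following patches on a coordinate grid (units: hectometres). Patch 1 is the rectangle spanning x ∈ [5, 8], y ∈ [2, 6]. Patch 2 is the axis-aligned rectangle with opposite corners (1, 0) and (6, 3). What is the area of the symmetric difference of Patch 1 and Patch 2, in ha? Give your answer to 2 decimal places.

|Patch 1∩Patch 2|: x∈[5,6], y∈[2,3] → 1·1 = 1.
|Patch 1 △ Patch 2| = |Patch 1| + |Patch 2| − 2·|Patch 1∩Patch 2| = 12 + 15 − 2 = 25.00.

25.00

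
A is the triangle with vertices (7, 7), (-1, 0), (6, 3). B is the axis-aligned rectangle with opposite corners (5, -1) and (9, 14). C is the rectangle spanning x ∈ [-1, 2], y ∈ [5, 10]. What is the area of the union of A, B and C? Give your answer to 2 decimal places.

By inclusion–exclusion:
Individual areas: |A| = 12.5, |B| = 60, |C| = 15.
|A∩B| = 4.4643.
|A∩C| = 0.
|B∩C| = 0 (no overlap).
|A∩B∩C| = 0.
|A ∪ B ∪ C| = 87.5 − 4.4643 + 0 = 83.04.

83.04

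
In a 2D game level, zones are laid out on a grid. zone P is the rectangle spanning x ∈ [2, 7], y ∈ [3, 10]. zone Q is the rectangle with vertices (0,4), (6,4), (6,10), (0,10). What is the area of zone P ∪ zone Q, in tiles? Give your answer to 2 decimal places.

47.00

By inclusion–exclusion:
Individual areas: |zone P| = 35, |zone Q| = 36.
|zone P∩zone Q|: x∈[2,6], y∈[4,10] → 4·6 = 24.
|zone P ∪ zone Q| = 71 − 24 = 47.00.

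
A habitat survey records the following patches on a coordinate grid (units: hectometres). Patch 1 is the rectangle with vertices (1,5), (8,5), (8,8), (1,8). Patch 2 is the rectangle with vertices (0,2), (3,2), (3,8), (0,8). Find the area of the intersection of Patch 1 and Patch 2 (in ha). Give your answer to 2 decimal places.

6.00

|Patch 1∩Patch 2|: x∈[1,3], y∈[5,8] → 2·3 = 6.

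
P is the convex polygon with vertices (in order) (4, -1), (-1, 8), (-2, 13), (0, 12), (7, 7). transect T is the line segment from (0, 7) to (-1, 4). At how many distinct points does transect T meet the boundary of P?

The segment meets the boundary at (-0.167,6.5).

1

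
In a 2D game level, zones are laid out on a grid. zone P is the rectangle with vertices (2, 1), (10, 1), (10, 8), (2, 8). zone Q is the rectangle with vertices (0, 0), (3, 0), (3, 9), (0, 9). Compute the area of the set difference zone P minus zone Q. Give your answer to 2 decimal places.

|zone P∩zone Q|: x∈[2,3], y∈[1,8] → 1·7 = 7.
|zone P| = 56.
|zone P ∖ zone Q| = |zone P| − |zone P∩zone Q| = 56 − 7 = 49.00.

49.00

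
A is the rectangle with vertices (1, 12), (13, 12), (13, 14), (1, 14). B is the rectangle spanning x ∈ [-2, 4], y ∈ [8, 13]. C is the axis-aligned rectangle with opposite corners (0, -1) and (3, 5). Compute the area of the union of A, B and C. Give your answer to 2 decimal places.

By inclusion–exclusion:
Individual areas: |A| = 24, |B| = 30, |C| = 18.
|A∩B|: x∈[1,4], y∈[12,13] → 3·1 = 3.
|A∩C| = 0 (no overlap).
|B∩C| = 0 (no overlap).
|A∩B∩C| = 0.
|A ∪ B ∪ C| = 72 − 3 + 0 = 69.00.

69.00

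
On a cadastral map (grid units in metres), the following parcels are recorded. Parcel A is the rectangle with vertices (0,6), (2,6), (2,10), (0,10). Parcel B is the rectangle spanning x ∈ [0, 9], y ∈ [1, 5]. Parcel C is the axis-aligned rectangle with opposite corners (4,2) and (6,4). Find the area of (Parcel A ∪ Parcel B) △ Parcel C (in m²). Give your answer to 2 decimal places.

40.00

|Parcel A ∪ Parcel B| = 44.
|(Parcel A ∪ Parcel B) ∩ Parcel C| = 4.
|(Parcel A ∪ Parcel B) △ Parcel C| = 44 + 4 − 8 = 40.00.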